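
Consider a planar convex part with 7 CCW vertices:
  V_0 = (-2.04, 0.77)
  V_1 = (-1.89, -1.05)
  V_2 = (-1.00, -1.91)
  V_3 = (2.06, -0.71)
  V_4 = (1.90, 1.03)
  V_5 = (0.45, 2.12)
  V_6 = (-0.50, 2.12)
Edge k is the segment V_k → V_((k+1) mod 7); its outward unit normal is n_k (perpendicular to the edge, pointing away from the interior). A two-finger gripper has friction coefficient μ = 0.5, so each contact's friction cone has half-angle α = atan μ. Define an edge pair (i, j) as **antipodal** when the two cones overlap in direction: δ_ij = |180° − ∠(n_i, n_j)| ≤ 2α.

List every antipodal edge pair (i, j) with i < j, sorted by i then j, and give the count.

α = atan 0.5 = 26.57°;  2α = 53.13°
n_0 = (-0.9966, -0.0821)
n_1 = (-0.6949, -0.7191)
n_2 = (+0.3651, -0.9310)
n_3 = (+0.9958, +0.0916)
n_4 = (+0.6009, +0.7993)
n_5 = (+0.0000, +1.0000)
n_6 = (-0.6592, +0.7520)
  (0,1): δ = 138.73°  ·
  (0,2): δ = 73.30°  ·
  (0,3): δ = 0.54°  ✓
  (0,4): δ = 48.36°  ✓
  (0,5): δ = 85.29°  ·
  (0,6): δ = 126.53°  ·
  (1,2): δ = 114.57°  ·
  (1,3): δ = 40.73°  ✓
  (1,4): δ = 7.08°  ✓
  (1,5): δ = 44.02°  ✓
  (1,6): δ = 85.26°  ·
  (2,3): δ = 106.16°  ·
  (2,4): δ = 58.35°  ·
  (2,5): δ = 21.41°  ✓
  (2,6): δ = 19.83°  ✓
  (3,4): δ = 132.19°  ·
  (3,5): δ = 95.25°  ·
  (3,6): δ = 54.02°  ·
  (4,5): δ = 143.07°  ·
  (4,6): δ = 101.83°  ·
  (5,6): δ = 138.76°  ·
antipodal pairs: 7

count = 7; pairs: (0,3), (0,4), (1,3), (1,4), (1,5), (2,5), (2,6)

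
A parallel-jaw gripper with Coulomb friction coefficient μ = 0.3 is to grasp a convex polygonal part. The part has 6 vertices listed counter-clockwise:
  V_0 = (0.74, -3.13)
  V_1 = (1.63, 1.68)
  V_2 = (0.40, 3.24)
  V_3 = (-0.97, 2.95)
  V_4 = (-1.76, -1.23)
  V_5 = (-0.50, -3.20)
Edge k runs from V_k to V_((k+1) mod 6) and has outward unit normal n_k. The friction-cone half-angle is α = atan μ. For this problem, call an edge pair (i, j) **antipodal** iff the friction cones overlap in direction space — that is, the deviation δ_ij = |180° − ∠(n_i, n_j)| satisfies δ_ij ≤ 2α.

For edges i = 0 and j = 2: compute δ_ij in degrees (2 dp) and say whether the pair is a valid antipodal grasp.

δ = 67.57°, invalid

α = atan 0.3 = 16.70°;  2α = 33.40°
edge 0: e_0 = (+0.89, +4.81);  n_0 = (+0.9833, -0.1819)
edge 2: e_2 = (-1.37, -0.29);  n_2 = (-0.2071, +0.9783)
∠(n_0, n_2) = 112.43°
δ = |180° − 112.43°| = 67.57°
67.57° > 2α = 33.40°  →  invalid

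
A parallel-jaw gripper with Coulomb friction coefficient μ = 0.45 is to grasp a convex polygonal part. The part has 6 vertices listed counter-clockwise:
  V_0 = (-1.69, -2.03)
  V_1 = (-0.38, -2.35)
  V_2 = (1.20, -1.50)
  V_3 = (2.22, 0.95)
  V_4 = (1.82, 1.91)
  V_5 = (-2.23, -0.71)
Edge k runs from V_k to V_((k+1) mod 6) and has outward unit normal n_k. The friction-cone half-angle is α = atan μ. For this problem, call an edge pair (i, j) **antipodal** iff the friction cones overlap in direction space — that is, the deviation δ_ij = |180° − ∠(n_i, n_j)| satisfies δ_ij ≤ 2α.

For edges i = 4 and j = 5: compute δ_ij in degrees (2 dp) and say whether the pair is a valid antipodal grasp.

α = atan 0.45 = 24.23°;  2α = 48.46°
edge 4: e_4 = (-4.05, -2.62);  n_4 = (-0.5432, +0.8396)
edge 5: e_5 = (+0.54, -1.32);  n_5 = (-0.9255, -0.3786)
∠(n_4, n_5) = 79.35°
δ = |180° − 79.35°| = 100.65°
100.65° > 2α = 48.46°  →  invalid

δ = 100.65°, invalid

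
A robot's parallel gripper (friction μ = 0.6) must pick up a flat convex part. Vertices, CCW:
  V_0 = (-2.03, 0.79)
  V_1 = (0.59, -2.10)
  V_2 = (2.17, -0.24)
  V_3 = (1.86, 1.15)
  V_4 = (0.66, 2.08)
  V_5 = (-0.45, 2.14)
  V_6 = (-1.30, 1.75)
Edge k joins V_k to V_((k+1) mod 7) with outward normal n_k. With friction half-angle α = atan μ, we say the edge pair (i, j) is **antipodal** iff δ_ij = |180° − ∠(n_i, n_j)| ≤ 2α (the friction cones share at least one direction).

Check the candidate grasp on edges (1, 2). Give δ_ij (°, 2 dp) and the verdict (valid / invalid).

δ = 127.08°, invalid

α = atan 0.6 = 30.96°;  2α = 61.93°
edge 1: e_1 = (+1.58, +1.86);  n_1 = (+0.7621, -0.6474)
edge 2: e_2 = (-0.31, +1.39);  n_2 = (+0.9760, +0.2177)
∠(n_1, n_2) = 52.92°
δ = |180° − 52.92°| = 127.08°
127.08° > 2α = 61.93°  →  invalid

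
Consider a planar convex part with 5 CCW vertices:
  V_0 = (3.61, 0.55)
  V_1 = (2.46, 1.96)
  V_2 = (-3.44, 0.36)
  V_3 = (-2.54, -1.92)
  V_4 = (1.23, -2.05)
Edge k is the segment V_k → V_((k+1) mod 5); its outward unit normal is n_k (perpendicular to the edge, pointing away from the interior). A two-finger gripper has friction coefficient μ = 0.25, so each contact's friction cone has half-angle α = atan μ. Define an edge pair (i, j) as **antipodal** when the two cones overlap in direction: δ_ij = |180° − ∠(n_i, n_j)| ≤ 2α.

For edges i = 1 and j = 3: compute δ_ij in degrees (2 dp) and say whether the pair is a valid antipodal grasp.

δ = 17.15°, valid

α = atan 0.25 = 14.04°;  2α = 28.07°
edge 1: e_1 = (-5.90, -1.60);  n_1 = (-0.2617, +0.9651)
edge 3: e_3 = (+3.77, -0.13);  n_3 = (-0.0345, -0.9994)
∠(n_1, n_3) = 162.85°
δ = |180° − 162.85°| = 17.15°
17.15° ≤ 2α = 28.07°  →  valid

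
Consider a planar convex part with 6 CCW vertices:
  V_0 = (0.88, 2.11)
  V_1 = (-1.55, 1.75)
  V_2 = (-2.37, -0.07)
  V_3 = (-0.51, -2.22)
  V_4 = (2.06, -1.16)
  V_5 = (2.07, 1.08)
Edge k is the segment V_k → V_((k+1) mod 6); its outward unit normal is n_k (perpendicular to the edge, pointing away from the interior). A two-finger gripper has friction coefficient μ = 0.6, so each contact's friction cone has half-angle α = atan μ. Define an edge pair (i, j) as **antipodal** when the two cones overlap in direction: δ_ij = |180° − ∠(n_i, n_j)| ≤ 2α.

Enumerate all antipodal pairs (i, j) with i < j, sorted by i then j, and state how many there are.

α = atan 0.6 = 30.96°;  2α = 61.93°
n_0 = (-0.1465, +0.9892)
n_1 = (-0.9117, +0.4108)
n_2 = (-0.7563, -0.6543)
n_3 = (+0.3813, -0.9245)
n_4 = (+1.0000, -0.0045)
n_5 = (+0.6544, +0.7561)
  (0,1): δ = 122.68°  ·
  (0,2): δ = 57.56°  ✓
  (0,3): δ = 13.99°  ✓
  (0,4): δ = 81.32°  ·
  (0,5): δ = 130.70°  ·
  (1,2): δ = 114.88°  ·
  (1,3): δ = 43.33°  ✓
  (1,4): δ = 24.00°  ✓
  (1,5): δ = 73.38°  ·
  (2,3): δ = 108.45°  ·
  (2,4): δ = 41.12°  ✓
  (2,5): δ = 8.26°  ✓
  (3,4): δ = 112.67°  ·
  (3,5): δ = 63.29°  ·
  (4,5): δ = 130.62°  ·
antipodal pairs: 6

count = 6; pairs: (0,2), (0,3), (1,3), (1,4), (2,4), (2,5)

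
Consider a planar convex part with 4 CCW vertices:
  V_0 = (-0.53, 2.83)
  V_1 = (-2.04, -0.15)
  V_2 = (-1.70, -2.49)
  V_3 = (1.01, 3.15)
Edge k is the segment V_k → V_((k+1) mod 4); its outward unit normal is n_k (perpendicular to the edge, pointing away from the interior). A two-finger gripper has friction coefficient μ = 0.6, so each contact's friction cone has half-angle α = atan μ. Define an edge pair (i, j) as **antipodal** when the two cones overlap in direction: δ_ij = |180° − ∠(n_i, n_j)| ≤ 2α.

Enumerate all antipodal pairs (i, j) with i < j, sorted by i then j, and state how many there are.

α = atan 0.6 = 30.96°;  2α = 61.93°
n_0 = (-0.8920, +0.4520)
n_1 = (-0.9896, -0.1438)
n_2 = (+0.9013, -0.4331)
n_3 = (-0.2034, +0.9791)
  (0,1): δ = 144.86°  ·
  (0,2): δ = 1.21°  ✓
  (0,3): δ = 128.61°  ·
  (1,2): δ = 33.93°  ✓
  (1,3): δ = 93.47°  ·
  (2,3): δ = 52.60°  ✓
antipodal pairs: 3

count = 3; pairs: (0,2), (1,2), (2,3)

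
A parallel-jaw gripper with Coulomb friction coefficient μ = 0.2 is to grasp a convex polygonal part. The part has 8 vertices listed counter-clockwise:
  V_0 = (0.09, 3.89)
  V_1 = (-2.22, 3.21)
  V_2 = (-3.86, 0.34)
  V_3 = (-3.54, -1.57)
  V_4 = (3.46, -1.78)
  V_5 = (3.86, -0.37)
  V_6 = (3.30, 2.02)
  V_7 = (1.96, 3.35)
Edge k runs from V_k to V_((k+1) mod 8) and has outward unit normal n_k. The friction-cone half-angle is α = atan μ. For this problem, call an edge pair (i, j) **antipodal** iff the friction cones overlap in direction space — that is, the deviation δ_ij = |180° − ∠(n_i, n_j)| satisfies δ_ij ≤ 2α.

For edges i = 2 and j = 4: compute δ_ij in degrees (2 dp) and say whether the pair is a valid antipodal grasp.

α = atan 0.2 = 11.31°;  2α = 22.62°
edge 2: e_2 = (+0.32, -1.91);  n_2 = (-0.9863, -0.1652)
edge 4: e_4 = (+0.40, +1.41);  n_4 = (+0.9620, -0.2729)
∠(n_2, n_4) = 154.65°
δ = |180° − 154.65°| = 25.35°
25.35° > 2α = 22.62°  →  invalid

δ = 25.35°, invalid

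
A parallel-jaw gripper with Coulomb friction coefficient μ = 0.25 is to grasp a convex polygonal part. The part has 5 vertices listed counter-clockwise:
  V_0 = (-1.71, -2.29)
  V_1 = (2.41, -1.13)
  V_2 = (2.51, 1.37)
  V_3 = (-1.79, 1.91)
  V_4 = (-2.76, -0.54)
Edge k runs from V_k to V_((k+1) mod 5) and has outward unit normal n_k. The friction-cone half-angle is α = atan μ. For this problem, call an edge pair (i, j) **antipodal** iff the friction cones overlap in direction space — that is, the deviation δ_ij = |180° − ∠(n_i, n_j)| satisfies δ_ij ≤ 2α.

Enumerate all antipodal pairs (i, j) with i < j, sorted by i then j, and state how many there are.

α = atan 0.25 = 14.04°;  2α = 28.07°
n_0 = (+0.2710, -0.9626)
n_1 = (+0.9992, -0.0400)
n_2 = (+0.1246, +0.9922)
n_3 = (-0.9298, +0.3681)
n_4 = (-0.8575, -0.5145)
  (0,1): δ = 108.02°  ·
  (0,2): δ = 22.88°  ✓
  (0,3): δ = 52.68°  ·
  (0,4): δ = 105.24°  ·
  (1,2): δ = 94.87°  ·
  (1,3): δ = 19.31°  ✓
  (1,4): δ = 33.25°  ·
  (2,3): δ = 104.44°  ·
  (2,4): δ = 51.88°  ·
  (3,4): δ = 127.44°  ·
antipodal pairs: 2

count = 2; pairs: (0,2), (1,3)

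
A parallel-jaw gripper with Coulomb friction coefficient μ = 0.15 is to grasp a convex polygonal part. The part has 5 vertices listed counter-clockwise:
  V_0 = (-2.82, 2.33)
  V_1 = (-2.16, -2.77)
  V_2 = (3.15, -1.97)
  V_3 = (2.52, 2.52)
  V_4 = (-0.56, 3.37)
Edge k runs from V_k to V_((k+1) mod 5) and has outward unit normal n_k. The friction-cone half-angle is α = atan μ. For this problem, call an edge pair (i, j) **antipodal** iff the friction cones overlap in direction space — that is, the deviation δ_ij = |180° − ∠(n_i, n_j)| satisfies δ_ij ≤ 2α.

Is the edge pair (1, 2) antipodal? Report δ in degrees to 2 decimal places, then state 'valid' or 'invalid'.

δ = 90.58°, invalid

α = atan 0.15 = 8.53°;  2α = 17.06°
edge 1: e_1 = (+5.31, +0.80);  n_1 = (+0.1490, -0.9888)
edge 2: e_2 = (-0.63, +4.49);  n_2 = (+0.9903, +0.1390)
∠(n_1, n_2) = 89.42°
δ = |180° − 89.42°| = 90.58°
90.58° > 2α = 17.06°  →  invalid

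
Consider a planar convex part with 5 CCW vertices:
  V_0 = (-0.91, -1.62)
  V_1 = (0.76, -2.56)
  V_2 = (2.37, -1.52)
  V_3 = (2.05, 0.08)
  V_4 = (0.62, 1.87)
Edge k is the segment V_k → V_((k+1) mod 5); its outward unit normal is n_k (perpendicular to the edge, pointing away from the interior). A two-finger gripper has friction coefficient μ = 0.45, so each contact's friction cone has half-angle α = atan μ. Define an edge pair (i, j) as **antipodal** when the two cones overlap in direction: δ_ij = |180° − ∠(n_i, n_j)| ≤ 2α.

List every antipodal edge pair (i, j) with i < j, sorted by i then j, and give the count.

count = 3; pairs: (0,3), (1,4), (2,4)

α = atan 0.45 = 24.23°;  2α = 48.46°
n_0 = (-0.4905, -0.8714)
n_1 = (+0.5426, -0.8400)
n_2 = (+0.9806, +0.1961)
n_3 = (+0.7813, +0.6242)
n_4 = (-0.9159, +0.4015)
  (0,1): δ = 117.77°  ·
  (0,2): δ = 49.32°  ·
  (0,3): δ = 22.01°  ✓
  (0,4): δ = 95.70°  ·
  (1,2): δ = 111.55°  ·
  (1,3): δ = 84.24°  ·
  (1,4): δ = 33.47°  ✓
  (2,3): δ = 152.69°  ·
  (2,4): δ = 34.98°  ✓
  (3,4): δ = 62.29°  ·
antipodal pairs: 3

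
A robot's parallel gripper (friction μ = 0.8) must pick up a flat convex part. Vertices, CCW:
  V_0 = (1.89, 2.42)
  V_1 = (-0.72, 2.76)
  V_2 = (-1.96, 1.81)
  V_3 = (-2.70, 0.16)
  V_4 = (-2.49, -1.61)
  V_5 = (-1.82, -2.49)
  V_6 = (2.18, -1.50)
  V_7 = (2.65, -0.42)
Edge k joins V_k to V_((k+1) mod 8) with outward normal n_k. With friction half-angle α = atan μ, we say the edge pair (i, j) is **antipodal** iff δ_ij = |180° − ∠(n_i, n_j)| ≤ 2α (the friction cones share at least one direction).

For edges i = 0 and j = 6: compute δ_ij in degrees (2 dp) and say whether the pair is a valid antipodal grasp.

δ = 73.90°, valid

α = atan 0.8 = 38.66°;  2α = 77.32°
edge 0: e_0 = (-2.61, +0.34);  n_0 = (+0.1292, +0.9916)
edge 6: e_6 = (+0.47, +1.08);  n_6 = (+0.9169, -0.3990)
∠(n_0, n_6) = 106.10°
δ = |180° − 106.10°| = 73.90°
73.90° ≤ 2α = 77.32°  →  valid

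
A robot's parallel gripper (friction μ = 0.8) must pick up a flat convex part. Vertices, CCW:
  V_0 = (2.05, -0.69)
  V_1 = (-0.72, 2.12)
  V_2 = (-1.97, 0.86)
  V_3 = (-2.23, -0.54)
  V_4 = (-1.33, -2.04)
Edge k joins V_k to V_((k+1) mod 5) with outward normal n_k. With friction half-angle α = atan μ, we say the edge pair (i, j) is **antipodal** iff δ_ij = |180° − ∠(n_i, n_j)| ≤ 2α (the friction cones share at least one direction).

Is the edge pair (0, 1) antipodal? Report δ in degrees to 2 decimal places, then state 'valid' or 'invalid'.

α = atan 0.8 = 38.66°;  2α = 77.32°
edge 0: e_0 = (-2.77, +2.81);  n_0 = (+0.7122, +0.7020)
edge 1: e_1 = (-1.25, -1.26);  n_1 = (-0.7099, +0.7043)
∠(n_0, n_1) = 90.64°
δ = |180° − 90.64°| = 89.36°
89.36° > 2α = 77.32°  →  invalid

δ = 89.36°, invalid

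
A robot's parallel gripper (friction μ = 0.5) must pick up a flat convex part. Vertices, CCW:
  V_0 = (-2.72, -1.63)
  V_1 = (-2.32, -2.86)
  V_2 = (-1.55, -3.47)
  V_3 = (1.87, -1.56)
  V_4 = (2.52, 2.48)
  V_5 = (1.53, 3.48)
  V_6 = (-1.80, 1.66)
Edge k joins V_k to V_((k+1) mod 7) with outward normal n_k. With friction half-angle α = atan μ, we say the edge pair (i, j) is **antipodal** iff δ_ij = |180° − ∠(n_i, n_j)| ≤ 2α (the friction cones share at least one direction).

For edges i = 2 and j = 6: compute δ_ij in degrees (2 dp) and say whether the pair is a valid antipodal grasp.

δ = 45.19°, valid

α = atan 0.5 = 26.57°;  2α = 53.13°
edge 2: e_2 = (+3.42, +1.91);  n_2 = (+0.4876, -0.8731)
edge 6: e_6 = (-0.92, -3.29);  n_6 = (-0.9631, +0.2693)
∠(n_2, n_6) = 134.81°
δ = |180° − 134.81°| = 45.19°
45.19° ≤ 2α = 53.13°  →  valid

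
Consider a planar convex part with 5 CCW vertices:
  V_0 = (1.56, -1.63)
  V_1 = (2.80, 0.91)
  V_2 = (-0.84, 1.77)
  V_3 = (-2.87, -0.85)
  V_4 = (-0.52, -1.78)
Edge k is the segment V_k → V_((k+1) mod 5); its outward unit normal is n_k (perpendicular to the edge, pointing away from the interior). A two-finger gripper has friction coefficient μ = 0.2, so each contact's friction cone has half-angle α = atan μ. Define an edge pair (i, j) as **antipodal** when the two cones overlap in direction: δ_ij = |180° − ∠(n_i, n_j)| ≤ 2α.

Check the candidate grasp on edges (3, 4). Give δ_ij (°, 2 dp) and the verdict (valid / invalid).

δ = 154.28°, invalid

α = atan 0.2 = 11.31°;  2α = 22.62°
edge 3: e_3 = (+2.35, -0.93);  n_3 = (-0.3680, -0.9298)
edge 4: e_4 = (+2.08, +0.15);  n_4 = (+0.0719, -0.9974)
∠(n_3, n_4) = 25.72°
δ = |180° − 25.72°| = 154.28°
154.28° > 2α = 22.62°  →  invalid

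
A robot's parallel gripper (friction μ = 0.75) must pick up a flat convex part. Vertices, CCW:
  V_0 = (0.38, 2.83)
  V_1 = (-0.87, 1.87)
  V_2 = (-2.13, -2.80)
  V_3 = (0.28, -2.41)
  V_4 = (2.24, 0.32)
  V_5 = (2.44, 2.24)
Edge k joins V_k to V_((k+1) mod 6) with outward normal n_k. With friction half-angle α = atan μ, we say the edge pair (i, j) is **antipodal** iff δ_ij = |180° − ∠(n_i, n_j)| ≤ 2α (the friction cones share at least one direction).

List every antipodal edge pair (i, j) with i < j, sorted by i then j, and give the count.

count = 8; pairs: (0,2), (0,3), (0,4), (1,2), (1,3), (1,4), (2,5), (3,5)

α = atan 0.75 = 36.87°;  2α = 73.74°
n_0 = (-0.6091, +0.7931)
n_1 = (-0.9655, +0.2605)
n_2 = (+0.1597, -0.9872)
n_3 = (+0.8123, -0.5832)
n_4 = (+0.9946, -0.1036)
n_5 = (+0.2753, +0.9613)
  (0,1): δ = 142.62°  ·
  (0,2): δ = 28.33°  ✓
  (0,3): δ = 16.80°  ✓
  (0,4): δ = 46.53°  ✓
  (0,5): δ = 126.49°  ·
  (1,2): δ = 65.71°  ✓
  (1,3): δ = 20.58°  ✓
  (1,4): δ = 9.15°  ✓
  (1,5): δ = 89.12°  ·
  (2,3): δ = 134.87°  ·
  (2,4): δ = 105.14°  ·
  (2,5): δ = 25.17°  ✓
  (3,4): δ = 150.27°  ·
  (3,5): δ = 70.31°  ✓
  (4,5): δ = 100.04°  ·
antipodal pairs: 8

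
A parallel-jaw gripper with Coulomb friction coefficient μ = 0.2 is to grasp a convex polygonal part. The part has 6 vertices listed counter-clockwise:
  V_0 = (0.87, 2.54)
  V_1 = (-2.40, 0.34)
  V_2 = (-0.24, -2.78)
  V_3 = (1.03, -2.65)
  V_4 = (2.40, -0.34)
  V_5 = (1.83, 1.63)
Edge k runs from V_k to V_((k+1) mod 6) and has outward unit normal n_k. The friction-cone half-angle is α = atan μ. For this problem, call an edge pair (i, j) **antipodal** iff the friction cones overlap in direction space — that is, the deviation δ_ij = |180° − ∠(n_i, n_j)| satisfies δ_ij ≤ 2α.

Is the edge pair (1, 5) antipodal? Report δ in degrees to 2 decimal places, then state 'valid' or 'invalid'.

α = atan 0.2 = 11.31°;  2α = 22.62°
edge 1: e_1 = (+2.16, -3.12);  n_1 = (-0.8222, -0.5692)
edge 5: e_5 = (-0.96, +0.91);  n_5 = (+0.6880, +0.7258)
∠(n_1, n_5) = 168.16°
δ = |180° − 168.16°| = 11.84°
11.84° ≤ 2α = 22.62°  →  valid

δ = 11.84°, valid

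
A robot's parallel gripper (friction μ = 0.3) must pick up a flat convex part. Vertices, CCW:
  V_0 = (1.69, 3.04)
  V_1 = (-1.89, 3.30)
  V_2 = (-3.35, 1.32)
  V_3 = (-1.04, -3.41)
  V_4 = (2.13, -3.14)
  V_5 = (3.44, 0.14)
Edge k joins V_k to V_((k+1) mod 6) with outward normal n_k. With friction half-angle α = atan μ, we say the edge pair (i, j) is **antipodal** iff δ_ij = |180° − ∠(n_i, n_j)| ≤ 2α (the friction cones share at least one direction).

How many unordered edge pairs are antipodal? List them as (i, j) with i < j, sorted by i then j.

α = atan 0.3 = 16.70°;  2α = 33.40°
n_0 = (+0.0724, +0.9974)
n_1 = (-0.8049, +0.5935)
n_2 = (-0.8986, -0.4388)
n_3 = (+0.0849, -0.9964)
n_4 = (+0.9287, -0.3709)
n_5 = (+0.8562, +0.5167)
  (0,1): δ = 122.25°  ·
  (0,2): δ = 59.82°  ·
  (0,3): δ = 9.02°  ✓
  (0,4): δ = 72.38°  ·
  (0,5): δ = 125.26°  ·
  (1,2): δ = 117.57°  ·
  (1,3): δ = 48.73°  ·
  (1,4): δ = 14.63°  ✓
  (1,5): δ = 67.51°  ·
  (2,3): δ = 111.16°  ·
  (2,4): δ = 47.80°  ·
  (2,5): δ = 5.08°  ✓
  (3,4): δ = 116.64°  ·
  (3,5): δ = 63.76°  ·
  (4,5): δ = 127.12°  ·
antipodal pairs: 3

count = 3; pairs: (0,3), (1,4), (2,5)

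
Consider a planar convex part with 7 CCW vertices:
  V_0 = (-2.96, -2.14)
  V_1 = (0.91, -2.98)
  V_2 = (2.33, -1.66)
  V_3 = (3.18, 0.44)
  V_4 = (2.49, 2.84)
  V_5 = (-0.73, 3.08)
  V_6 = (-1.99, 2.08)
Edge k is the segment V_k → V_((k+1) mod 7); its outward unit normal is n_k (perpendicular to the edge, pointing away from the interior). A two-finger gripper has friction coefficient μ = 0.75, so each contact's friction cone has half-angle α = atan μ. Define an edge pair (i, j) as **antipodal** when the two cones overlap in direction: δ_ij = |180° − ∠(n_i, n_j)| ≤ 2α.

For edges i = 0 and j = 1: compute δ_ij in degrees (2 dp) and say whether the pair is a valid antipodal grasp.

δ = 124.84°, invalid

α = atan 0.75 = 36.87°;  2α = 73.74°
edge 0: e_0 = (+3.87, -0.84);  n_0 = (-0.2121, -0.9772)
edge 1: e_1 = (+1.42, +1.32);  n_1 = (+0.6808, -0.7324)
∠(n_0, n_1) = 55.16°
δ = |180° − 55.16°| = 124.84°
124.84° > 2α = 73.74°  →  invalid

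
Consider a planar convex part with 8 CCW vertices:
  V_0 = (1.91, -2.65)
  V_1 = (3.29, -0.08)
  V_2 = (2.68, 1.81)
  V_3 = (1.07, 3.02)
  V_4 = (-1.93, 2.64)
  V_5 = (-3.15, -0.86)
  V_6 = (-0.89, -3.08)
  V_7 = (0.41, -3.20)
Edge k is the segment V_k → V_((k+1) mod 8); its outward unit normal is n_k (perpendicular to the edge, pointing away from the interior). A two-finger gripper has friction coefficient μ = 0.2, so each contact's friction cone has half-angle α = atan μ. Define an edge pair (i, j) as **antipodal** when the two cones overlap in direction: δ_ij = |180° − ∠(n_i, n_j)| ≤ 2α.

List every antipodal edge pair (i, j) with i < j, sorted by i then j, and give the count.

α = atan 0.2 = 11.31°;  2α = 22.62°
n_0 = (+0.8810, -0.4731)
n_1 = (+0.9517, +0.3071)
n_2 = (+0.6008, +0.7994)
n_3 = (-0.1257, +0.9921)
n_4 = (-0.9443, +0.3291)
n_5 = (-0.7008, -0.7134)
n_6 = (-0.0919, -0.9958)
n_7 = (+0.3443, -0.9389)
  (0,1): δ = 133.88°  ·
  (0,2): δ = 98.69°  ·
  (0,3): δ = 54.55°  ·
  (0,4): δ = 9.02°  ✓
  (0,5): δ = 73.75°  ·
  (0,6): δ = 112.96°  ·
  (0,7): δ = 138.37°  ·
  (1,2): δ = 144.81°  ·
  (1,3): δ = 100.67°  ·
  (1,4): δ = 37.10°  ·
  (1,5): δ = 27.62°  ·
  (1,6): δ = 66.84°  ·
  (1,7): δ = 92.25°  ·
  (2,3): δ = 135.85°  ·
  (2,4): δ = 72.29°  ·
  (2,5): δ = 7.56°  ✓
  (2,6): δ = 31.65°  ·
  (2,7): δ = 57.06°  ·
  (3,4): δ = 116.44°  ·
  (3,5): δ = 51.71°  ·
  (3,6): δ = 12.49°  ✓
  (3,7): δ = 12.92°  ✓
  (4,5): δ = 115.27°  ·
  (4,6): δ = 76.06°  ·
  (4,7): δ = 50.65°  ·
  (5,6): δ = 140.79°  ·
  (5,7): δ = 115.38°  ·
  (6,7): δ = 154.59°  ·
antipodal pairs: 4

count = 4; pairs: (0,4), (2,5), (3,6), (3,7)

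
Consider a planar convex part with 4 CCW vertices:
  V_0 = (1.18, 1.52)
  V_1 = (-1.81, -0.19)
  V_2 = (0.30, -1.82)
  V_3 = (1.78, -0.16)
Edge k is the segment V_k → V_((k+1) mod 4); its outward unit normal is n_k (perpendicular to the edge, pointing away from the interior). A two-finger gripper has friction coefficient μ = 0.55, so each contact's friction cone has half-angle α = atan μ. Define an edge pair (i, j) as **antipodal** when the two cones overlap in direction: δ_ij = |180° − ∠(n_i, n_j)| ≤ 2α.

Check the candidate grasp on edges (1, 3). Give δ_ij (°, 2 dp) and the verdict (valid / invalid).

δ = 32.66°, valid

α = atan 0.55 = 28.81°;  2α = 57.62°
edge 1: e_1 = (+2.11, -1.63);  n_1 = (-0.6113, -0.7914)
edge 3: e_3 = (-0.60, +1.68);  n_3 = (+0.9417, +0.3363)
∠(n_1, n_3) = 147.34°
δ = |180° − 147.34°| = 32.66°
32.66° ≤ 2α = 57.62°  →  valid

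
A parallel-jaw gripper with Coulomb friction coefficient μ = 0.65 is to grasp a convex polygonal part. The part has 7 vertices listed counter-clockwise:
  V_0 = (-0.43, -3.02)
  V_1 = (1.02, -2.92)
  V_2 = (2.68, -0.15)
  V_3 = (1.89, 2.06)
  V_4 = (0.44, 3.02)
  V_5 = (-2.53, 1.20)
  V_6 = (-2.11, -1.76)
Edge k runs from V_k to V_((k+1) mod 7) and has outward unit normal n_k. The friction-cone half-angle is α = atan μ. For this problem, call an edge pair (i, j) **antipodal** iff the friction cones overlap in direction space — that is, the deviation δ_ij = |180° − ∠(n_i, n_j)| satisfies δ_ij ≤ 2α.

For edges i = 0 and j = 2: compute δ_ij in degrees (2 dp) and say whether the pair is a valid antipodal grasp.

δ = 74.27°, invalid

α = atan 0.65 = 33.02°;  2α = 66.05°
edge 0: e_0 = (+1.45, +0.10);  n_0 = (+0.0688, -0.9976)
edge 2: e_2 = (-0.79, +2.21);  n_2 = (+0.9416, +0.3366)
∠(n_0, n_2) = 105.73°
δ = |180° − 105.73°| = 74.27°
74.27° > 2α = 66.05°  →  invalid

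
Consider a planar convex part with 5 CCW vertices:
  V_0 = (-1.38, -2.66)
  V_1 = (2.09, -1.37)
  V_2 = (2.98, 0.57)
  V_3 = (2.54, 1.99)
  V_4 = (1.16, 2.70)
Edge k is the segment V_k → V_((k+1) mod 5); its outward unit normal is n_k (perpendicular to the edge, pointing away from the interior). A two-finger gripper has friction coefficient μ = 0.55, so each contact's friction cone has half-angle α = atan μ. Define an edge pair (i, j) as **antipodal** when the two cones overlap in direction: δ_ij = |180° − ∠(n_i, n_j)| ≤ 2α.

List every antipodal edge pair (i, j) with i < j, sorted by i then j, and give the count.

count = 4; pairs: (0,3), (0,4), (1,4), (2,4)

α = atan 0.55 = 28.81°;  2α = 57.62°
n_0 = (+0.3485, -0.9373)
n_1 = (+0.9089, -0.4170)
n_2 = (+0.9552, +0.2960)
n_3 = (+0.4575, +0.8892)
n_4 = (-0.9037, +0.4282)
  (0,1): δ = 135.04°  ·
  (0,2): δ = 93.18°  ·
  (0,3): δ = 47.62°  ✓
  (0,4): δ = 44.25°  ✓
  (1,2): δ = 138.14°  ·
  (1,3): δ = 92.58°  ·
  (1,4): δ = 0.71°  ✓
  (2,3): δ = 134.44°  ·
  (2,4): δ = 42.57°  ✓
  (3,4): δ = 88.13°  ·
antipodal pairs: 4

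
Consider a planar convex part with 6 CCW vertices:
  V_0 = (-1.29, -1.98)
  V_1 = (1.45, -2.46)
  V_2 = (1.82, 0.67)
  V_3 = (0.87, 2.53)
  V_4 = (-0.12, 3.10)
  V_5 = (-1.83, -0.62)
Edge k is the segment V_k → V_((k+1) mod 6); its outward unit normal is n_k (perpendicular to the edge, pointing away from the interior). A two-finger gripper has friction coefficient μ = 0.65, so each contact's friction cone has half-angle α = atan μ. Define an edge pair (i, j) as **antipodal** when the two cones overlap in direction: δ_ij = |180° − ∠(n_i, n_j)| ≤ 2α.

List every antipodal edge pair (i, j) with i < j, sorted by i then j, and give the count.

α = atan 0.65 = 33.02°;  2α = 66.05°
n_0 = (-0.1726, -0.9850)
n_1 = (+0.9931, -0.1174)
n_2 = (+0.8906, +0.4549)
n_3 = (+0.4990, +0.8666)
n_4 = (-0.9086, +0.4177)
n_5 = (-0.9294, -0.3690)
  (0,1): δ = 86.81°  ·
  (0,2): δ = 53.01°  ✓
  (0,3): δ = 20.00°  ✓
  (0,4): δ = 75.25°  ·
  (0,5): δ = 121.59°  ·
  (1,2): δ = 146.20°  ·
  (1,3): δ = 113.19°  ·
  (1,4): δ = 17.95°  ✓
  (1,5): δ = 28.40°  ✓
  (2,3): δ = 146.99°  ·
  (2,4): δ = 51.74°  ✓
  (2,5): δ = 5.40°  ✓
  (3,4): δ = 84.76°  ·
  (3,5): δ = 38.41°  ✓
  (4,5): δ = 133.66°  ·
antipodal pairs: 7

count = 7; pairs: (0,2), (0,3), (1,4), (1,5), (2,4), (2,5), (3,5)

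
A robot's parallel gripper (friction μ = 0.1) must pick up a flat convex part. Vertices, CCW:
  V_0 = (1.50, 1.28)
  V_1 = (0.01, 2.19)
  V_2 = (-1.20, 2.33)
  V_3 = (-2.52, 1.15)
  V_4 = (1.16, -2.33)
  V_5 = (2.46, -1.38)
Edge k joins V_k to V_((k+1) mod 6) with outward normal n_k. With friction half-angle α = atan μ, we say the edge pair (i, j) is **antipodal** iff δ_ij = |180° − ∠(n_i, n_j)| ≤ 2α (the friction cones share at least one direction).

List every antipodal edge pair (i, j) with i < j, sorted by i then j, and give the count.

count = 1; pairs: (2,4)

α = atan 0.1 = 5.71°;  2α = 11.42°
n_0 = (+0.5212, +0.8534)
n_1 = (+0.1149, +0.9934)
n_2 = (-0.6665, +0.7455)
n_3 = (-0.6871, -0.7266)
n_4 = (+0.5900, -0.8074)
n_5 = (+0.9406, +0.3395)
  (0,1): δ = 155.19°  ·
  (0,2): δ = 106.79°  ·
  (0,3): δ = 11.99°  ·
  (0,4): δ = 67.57°  ·
  (0,5): δ = 141.26°  ·
  (1,2): δ = 131.61°  ·
  (1,3): δ = 36.80°  ·
  (1,4): δ = 42.76°  ·
  (1,5): δ = 116.44°  ·
  (2,3): δ = 85.19°  ·
  (2,4): δ = 5.64°  ✓
  (2,5): δ = 68.05°  ·
  (3,4): δ = 100.44°  ·
  (3,5): δ = 26.76°  ·
  (4,5): δ = 106.31°  ·
antipodal pairs: 1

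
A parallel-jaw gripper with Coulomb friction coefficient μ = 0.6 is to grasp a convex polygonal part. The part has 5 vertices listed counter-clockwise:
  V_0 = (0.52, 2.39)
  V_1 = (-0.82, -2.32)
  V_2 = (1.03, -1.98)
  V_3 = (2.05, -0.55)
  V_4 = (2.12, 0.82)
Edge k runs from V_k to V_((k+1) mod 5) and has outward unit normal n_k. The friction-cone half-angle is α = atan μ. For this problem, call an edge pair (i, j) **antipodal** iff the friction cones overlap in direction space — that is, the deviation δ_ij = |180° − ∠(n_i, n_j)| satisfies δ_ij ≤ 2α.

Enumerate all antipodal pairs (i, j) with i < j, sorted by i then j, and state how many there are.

count = 4; pairs: (0,2), (0,3), (0,4), (1,4)

α = atan 0.6 = 30.96°;  2α = 61.93°
n_0 = (-0.9618, +0.2736)
n_1 = (+0.1808, -0.9835)
n_2 = (+0.8141, -0.5807)
n_3 = (+0.9987, -0.0510)
n_4 = (+0.7004, +0.7138)
  (0,1): δ = 63.71°  ·
  (0,2): δ = 19.62°  ✓
  (0,3): δ = 12.96°  ✓
  (0,4): δ = 61.42°  ✓
  (1,2): δ = 135.91°  ·
  (1,3): δ = 103.34°  ·
  (1,4): δ = 54.87°  ✓
  (2,3): δ = 147.43°  ·
  (2,4): δ = 98.96°  ·
  (3,4): δ = 131.53°  ·
antipodal pairs: 4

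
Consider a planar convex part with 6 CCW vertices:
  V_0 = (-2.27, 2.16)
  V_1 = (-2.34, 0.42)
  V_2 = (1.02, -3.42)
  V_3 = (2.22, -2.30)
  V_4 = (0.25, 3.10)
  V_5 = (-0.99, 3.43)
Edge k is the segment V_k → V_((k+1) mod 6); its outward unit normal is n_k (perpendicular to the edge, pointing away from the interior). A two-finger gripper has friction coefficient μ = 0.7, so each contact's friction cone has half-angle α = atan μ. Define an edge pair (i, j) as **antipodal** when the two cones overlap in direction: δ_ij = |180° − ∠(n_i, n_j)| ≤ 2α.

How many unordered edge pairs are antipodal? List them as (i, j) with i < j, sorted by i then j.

count = 7; pairs: (0,2), (0,3), (1,3), (1,4), (2,4), (2,5), (3,5)

α = atan 0.7 = 34.99°;  2α = 69.98°
n_0 = (-0.9992, +0.0402)
n_1 = (-0.7526, -0.6585)
n_2 = (+0.6823, -0.7311)
n_3 = (+0.9394, +0.3427)
n_4 = (+0.2572, +0.9664)
n_5 = (-0.7043, +0.7099)
  (0,1): δ = 136.51°  ·
  (0,2): δ = 44.67°  ✓
  (0,3): δ = 22.35°  ✓
  (0,4): δ = 77.40°  ·
  (0,5): δ = 137.08°  ·
  (1,2): δ = 88.16°  ·
  (1,3): δ = 21.14°  ✓
  (1,4): δ = 33.91°  ✓
  (1,5): δ = 93.59°  ·
  (2,3): δ = 112.98°  ·
  (2,4): δ = 57.93°  ✓
  (2,5): δ = 1.75°  ✓
  (3,4): δ = 124.95°  ·
  (3,5): δ = 65.27°  ✓
  (4,5): δ = 120.32°  ·
antipodal pairs: 7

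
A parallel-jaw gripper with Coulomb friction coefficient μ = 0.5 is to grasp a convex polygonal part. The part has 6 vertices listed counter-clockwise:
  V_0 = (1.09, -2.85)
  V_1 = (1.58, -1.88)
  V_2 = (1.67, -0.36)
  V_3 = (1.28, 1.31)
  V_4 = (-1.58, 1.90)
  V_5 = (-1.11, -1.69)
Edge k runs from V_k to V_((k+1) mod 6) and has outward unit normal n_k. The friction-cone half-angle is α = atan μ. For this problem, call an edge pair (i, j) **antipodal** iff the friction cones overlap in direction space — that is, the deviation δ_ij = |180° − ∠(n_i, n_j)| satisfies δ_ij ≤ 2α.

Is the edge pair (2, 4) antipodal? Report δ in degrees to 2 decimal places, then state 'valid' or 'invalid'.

δ = 5.69°, valid

α = atan 0.5 = 26.57°;  2α = 53.13°
edge 2: e_2 = (-0.39, +1.67);  n_2 = (+0.9738, +0.2274)
edge 4: e_4 = (+0.47, -3.59);  n_4 = (-0.9915, -0.1298)
∠(n_2, n_4) = 174.31°
δ = |180° − 174.31°| = 5.69°
5.69° ≤ 2α = 53.13°  →  valid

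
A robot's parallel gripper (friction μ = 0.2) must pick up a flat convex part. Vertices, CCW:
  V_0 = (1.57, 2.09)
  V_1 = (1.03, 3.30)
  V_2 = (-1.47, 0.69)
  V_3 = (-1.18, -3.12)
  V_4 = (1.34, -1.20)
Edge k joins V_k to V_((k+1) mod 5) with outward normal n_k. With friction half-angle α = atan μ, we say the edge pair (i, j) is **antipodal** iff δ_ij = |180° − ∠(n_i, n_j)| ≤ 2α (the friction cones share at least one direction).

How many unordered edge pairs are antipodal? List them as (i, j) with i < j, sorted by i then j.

α = atan 0.2 = 11.31°;  2α = 22.62°
n_0 = (+0.9132, +0.4075)
n_1 = (-0.7222, +0.6917)
n_2 = (-0.9971, -0.0759)
n_3 = (+0.6060, -0.7954)
n_4 = (+0.9976, -0.0697)
  (0,1): δ = 67.82°  ·
  (0,2): δ = 19.70°  ✓
  (0,3): δ = 103.25°  ·
  (0,4): δ = 151.95°  ·
  (1,2): δ = 131.88°  ·
  (1,3): δ = 8.93°  ✓
  (1,4): δ = 39.77°  ·
  (2,3): δ = 57.05°  ·
  (2,4): δ = 8.35°  ✓
  (3,4): δ = 131.30°  ·
antipodal pairs: 3

count = 3; pairs: (0,2), (1,3), (2,4)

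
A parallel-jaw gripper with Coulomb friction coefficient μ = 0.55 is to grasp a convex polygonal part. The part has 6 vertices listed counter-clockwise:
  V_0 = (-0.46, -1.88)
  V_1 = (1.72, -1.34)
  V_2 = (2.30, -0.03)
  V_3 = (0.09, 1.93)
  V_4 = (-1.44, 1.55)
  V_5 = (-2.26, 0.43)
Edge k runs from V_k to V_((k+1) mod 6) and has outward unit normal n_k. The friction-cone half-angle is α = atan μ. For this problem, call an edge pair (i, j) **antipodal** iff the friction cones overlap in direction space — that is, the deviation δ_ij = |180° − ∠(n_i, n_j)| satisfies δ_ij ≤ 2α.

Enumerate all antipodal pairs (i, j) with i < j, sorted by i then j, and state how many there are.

count = 6; pairs: (0,2), (0,3), (0,4), (1,3), (1,4), (2,5)

α = atan 0.55 = 28.81°;  2α = 57.62°
n_0 = (+0.2404, -0.9707)
n_1 = (+0.9144, -0.4048)
n_2 = (+0.6635, +0.7482)
n_3 = (-0.2410, +0.9705)
n_4 = (-0.8069, +0.5907)
n_5 = (-0.7888, -0.6146)
  (0,1): δ = 127.79°  ·
  (0,2): δ = 55.48°  ✓
  (0,3): δ = 0.04°  ✓
  (0,4): δ = 39.88°  ✓
  (0,5): δ = 114.01°  ·
  (1,2): δ = 107.69°  ·
  (1,3): δ = 52.17°  ✓
  (1,4): δ = 12.33°  ✓
  (1,5): δ = 61.81°  ·
  (2,3): δ = 124.48°  ·
  (2,4): δ = 84.64°  ·
  (2,5): δ = 10.50°  ✓
  (3,4): δ = 140.16°  ·
  (3,5): δ = 66.02°  ·
  (4,5): δ = 105.86°  ·
antipodal pairs: 6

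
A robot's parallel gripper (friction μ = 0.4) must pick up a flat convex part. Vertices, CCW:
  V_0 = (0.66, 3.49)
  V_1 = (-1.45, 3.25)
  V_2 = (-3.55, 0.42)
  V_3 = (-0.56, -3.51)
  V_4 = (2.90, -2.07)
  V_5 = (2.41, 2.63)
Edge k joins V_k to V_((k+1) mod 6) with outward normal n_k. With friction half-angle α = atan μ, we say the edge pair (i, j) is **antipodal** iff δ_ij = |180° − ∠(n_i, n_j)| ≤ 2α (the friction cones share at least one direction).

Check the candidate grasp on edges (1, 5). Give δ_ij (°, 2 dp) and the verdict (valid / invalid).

δ = 100.41°, invalid

α = atan 0.4 = 21.80°;  2α = 43.60°
edge 1: e_1 = (-2.10, -2.83);  n_1 = (-0.8031, +0.5959)
edge 5: e_5 = (-1.75, +0.86);  n_5 = (+0.4410, +0.8975)
∠(n_1, n_5) = 79.59°
δ = |180° − 79.59°| = 100.41°
100.41° > 2α = 43.60°  →  invalid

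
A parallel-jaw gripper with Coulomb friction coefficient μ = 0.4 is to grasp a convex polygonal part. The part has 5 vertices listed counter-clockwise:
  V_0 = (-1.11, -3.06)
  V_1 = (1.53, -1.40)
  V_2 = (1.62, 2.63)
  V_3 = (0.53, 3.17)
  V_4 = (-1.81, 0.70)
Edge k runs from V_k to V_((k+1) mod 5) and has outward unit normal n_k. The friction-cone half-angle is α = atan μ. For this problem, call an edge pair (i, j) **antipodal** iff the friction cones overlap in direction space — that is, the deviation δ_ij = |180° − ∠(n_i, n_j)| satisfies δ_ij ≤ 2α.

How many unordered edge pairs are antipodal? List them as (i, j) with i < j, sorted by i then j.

α = atan 0.4 = 21.80°;  2α = 43.60°
n_0 = (+0.5323, -0.8466)
n_1 = (+0.9998, -0.0223)
n_2 = (+0.4439, +0.8961)
n_3 = (-0.7260, +0.6877)
n_4 = (-0.9831, -0.1830)
  (0,1): δ = 123.44°  ·
  (0,2): δ = 58.52°  ·
  (0,3): δ = 14.39°  ✓
  (0,4): δ = 68.38°  ·
  (1,2): δ = 115.08°  ·
  (1,3): δ = 42.17°  ✓
  (1,4): δ = 11.83°  ✓
  (2,3): δ = 107.10°  ·
  (2,4): δ = 53.10°  ·
  (3,4): δ = 126.00°  ·
antipodal pairs: 3

count = 3; pairs: (0,3), (1,3), (1,4)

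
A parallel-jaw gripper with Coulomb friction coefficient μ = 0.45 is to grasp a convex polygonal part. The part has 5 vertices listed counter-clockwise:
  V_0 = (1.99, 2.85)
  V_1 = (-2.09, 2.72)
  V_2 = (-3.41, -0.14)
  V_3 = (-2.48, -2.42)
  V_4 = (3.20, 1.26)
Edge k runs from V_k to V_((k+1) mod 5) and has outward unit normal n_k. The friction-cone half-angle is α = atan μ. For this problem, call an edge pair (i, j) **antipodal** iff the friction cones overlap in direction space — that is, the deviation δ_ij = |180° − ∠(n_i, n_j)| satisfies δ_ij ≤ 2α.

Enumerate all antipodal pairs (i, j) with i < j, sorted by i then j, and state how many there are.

α = atan 0.45 = 24.23°;  2α = 48.46°
n_0 = (-0.0318, +0.9995)
n_1 = (-0.9080, +0.4191)
n_2 = (-0.9259, -0.3777)
n_3 = (+0.5437, -0.8393)
n_4 = (+0.7958, +0.6056)
  (0,1): δ = 116.60°  ·
  (0,2): δ = 69.63°  ·
  (0,3): δ = 31.11°  ✓
  (0,4): δ = 125.45°  ·
  (1,2): δ = 133.03°  ·
  (1,3): δ = 32.29°  ✓
  (1,4): δ = 62.05°  ·
  (2,3): δ = 79.25°  ·
  (2,4): δ = 15.08°  ✓
  (3,4): δ = 85.67°  ·
antipodal pairs: 3

count = 3; pairs: (0,3), (1,3), (2,4)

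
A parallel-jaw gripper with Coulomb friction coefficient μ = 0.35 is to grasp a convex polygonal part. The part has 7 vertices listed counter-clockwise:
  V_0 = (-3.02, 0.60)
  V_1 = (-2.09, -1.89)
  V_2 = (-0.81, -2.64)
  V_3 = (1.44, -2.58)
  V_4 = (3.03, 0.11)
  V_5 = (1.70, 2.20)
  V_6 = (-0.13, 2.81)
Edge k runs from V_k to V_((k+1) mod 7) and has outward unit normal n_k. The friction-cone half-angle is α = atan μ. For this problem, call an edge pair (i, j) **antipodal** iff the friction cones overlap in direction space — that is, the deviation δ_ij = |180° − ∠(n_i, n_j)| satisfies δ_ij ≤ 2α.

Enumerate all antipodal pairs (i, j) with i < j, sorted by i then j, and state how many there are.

count = 6; pairs: (0,4), (1,4), (1,5), (2,5), (2,6), (3,6)

α = atan 0.35 = 19.29°;  2α = 38.58°
n_0 = (-0.9368, -0.3499)
n_1 = (-0.5055, -0.8628)
n_2 = (+0.0267, -0.9996)
n_3 = (+0.8609, -0.5088)
n_4 = (+0.8437, +0.5369)
n_5 = (+0.3162, +0.9487)
n_6 = (-0.6075, +0.7944)
  (0,1): δ = 140.85°  ·
  (0,2): δ = 108.95°  ·
  (0,3): δ = 51.07°  ·
  (0,4): δ = 11.99°  ✓
  (0,5): δ = 51.08°  ·
  (0,6): δ = 106.92°  ·
  (1,2): δ = 148.10°  ·
  (1,3): δ = 90.22°  ·
  (1,4): δ = 27.16°  ✓
  (1,5): δ = 11.93°  ✓
  (1,6): δ = 67.77°  ·
  (2,3): δ = 122.11°  ·
  (2,4): δ = 59.06°  ·
  (2,5): δ = 19.96°  ✓
  (2,6): δ = 35.88°  ✓
  (3,4): δ = 116.94°  ·
  (3,5): δ = 77.85°  ·
  (3,6): δ = 22.01°  ✓
  (4,5): δ = 140.91°  ·
  (4,6): δ = 85.07°  ·
  (5,6): δ = 124.16°  ·
antipodal pairs: 6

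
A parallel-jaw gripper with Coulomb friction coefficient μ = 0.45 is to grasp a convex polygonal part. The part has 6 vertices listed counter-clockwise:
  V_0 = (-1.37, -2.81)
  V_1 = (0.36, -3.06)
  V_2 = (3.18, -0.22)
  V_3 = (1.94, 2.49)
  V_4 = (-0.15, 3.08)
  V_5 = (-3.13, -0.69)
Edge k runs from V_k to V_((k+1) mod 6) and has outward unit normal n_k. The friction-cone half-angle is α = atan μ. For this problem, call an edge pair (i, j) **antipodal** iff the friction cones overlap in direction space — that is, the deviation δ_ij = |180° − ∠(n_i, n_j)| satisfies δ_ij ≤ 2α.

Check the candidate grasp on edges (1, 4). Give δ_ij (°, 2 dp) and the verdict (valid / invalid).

α = atan 0.45 = 24.23°;  2α = 48.46°
edge 1: e_1 = (+2.82, +2.84);  n_1 = (+0.7096, -0.7046)
edge 4: e_4 = (-2.98, -3.77);  n_4 = (-0.7845, +0.6201)
∠(n_1, n_4) = 173.53°
δ = |180° − 173.53°| = 6.47°
6.47° ≤ 2α = 48.46°  →  valid

δ = 6.47°, valid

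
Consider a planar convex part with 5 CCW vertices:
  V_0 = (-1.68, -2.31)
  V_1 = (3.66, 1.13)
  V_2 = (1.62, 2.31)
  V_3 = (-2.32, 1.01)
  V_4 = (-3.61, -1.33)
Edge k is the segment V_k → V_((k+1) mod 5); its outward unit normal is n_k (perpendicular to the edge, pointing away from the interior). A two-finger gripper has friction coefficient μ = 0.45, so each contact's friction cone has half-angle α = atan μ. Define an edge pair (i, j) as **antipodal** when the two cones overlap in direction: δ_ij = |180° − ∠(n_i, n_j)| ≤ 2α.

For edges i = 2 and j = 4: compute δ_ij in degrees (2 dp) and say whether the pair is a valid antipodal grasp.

α = atan 0.45 = 24.23°;  2α = 48.46°
edge 2: e_2 = (-3.94, -1.30);  n_2 = (-0.3133, +0.9496)
edge 4: e_4 = (+1.93, -0.98);  n_4 = (-0.4527, -0.8916)
∠(n_2, n_4) = 134.82°
δ = |180° − 134.82°| = 45.18°
45.18° ≤ 2α = 48.46°  →  valid

δ = 45.18°, valid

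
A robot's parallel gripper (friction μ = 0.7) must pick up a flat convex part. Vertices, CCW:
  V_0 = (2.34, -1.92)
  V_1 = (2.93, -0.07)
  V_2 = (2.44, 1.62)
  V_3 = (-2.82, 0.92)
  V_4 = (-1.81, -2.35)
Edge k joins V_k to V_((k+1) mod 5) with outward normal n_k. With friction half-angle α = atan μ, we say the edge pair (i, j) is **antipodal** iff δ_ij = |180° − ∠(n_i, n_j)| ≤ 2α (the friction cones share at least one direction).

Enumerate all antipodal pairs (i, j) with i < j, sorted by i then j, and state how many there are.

α = atan 0.7 = 34.99°;  2α = 69.98°
n_0 = (+0.9527, -0.3038)
n_1 = (+0.9604, +0.2785)
n_2 = (-0.1319, +0.9913)
n_3 = (-0.9555, -0.2951)
n_4 = (+0.1031, -0.9947)
  (0,1): δ = 146.14°  ·
  (0,2): δ = 64.73°  ✓
  (0,3): δ = 34.85°  ✓
  (0,4): δ = 113.60°  ·
  (1,2): δ = 98.59°  ·
  (1,3): δ = 1.00°  ✓
  (1,4): δ = 79.75°  ·
  (2,3): δ = 80.42°  ·
  (2,4): δ = 1.66°  ✓
  (3,4): δ = 101.25°  ·
antipodal pairs: 4

count = 4; pairs: (0,2), (0,3), (1,3), (2,4)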